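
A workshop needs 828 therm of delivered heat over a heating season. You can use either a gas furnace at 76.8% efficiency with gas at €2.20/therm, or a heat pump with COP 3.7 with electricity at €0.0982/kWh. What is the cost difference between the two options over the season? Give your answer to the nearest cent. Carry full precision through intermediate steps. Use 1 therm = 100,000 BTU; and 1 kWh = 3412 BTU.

Heat load = 828 therm × 100,000 = 82,800,000 BTU
Gas: input = 82,800,000 / 0.768 = 107,812,500 BTU = 1,078 therm → 1,078 × €2.20 = €2,371.88
Heat pump: 82,800,000 BTU / 3412 = 24,270 kWh heat; / 3.7 = 6,559 kWh in → × €0.0982 = €644.07
Difference = |€2,371.88 − €644.07| = €1,727.81

€1727.81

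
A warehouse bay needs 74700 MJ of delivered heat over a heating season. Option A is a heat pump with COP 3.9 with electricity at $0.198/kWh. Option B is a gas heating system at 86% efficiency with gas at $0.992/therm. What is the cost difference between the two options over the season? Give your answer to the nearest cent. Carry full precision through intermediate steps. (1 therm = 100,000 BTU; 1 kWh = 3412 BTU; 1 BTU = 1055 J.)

$236.83

Heat load = 74700 MJ = 74,700,000,000 J / 1055 = 70,805,687 BTU
Gas: input = 70,805,687 / 0.86 = 82,332,194 BTU = 823.3 therm → 823.3 × $0.992 = $816.74
Heat pump: 70,805,687 BTU / 3412 = 20,750 kWh heat; / 3.9 = 5,321 kWh in → × $0.198 = $1,053.56
Difference = |$816.74 − $1,053.56| = $236.83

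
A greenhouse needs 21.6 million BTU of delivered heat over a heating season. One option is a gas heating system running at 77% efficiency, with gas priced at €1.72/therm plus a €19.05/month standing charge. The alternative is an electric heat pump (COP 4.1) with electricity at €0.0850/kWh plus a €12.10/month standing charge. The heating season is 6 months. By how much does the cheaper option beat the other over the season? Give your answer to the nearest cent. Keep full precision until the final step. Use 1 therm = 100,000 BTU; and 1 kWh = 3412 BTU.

Heat load = 21.6 × 10⁶ BTU = 21,600,000 BTU
Gas: input = 21,600,000 / 0.77 = 28,051,948 BTU = 280.5 therm → 280.5 × €1.72 = €482.49; + 6 × €19.05 standing = €596.79
Heat pump: 21,600,000 BTU / 3412 = 6,331 kWh heat; / 4.1 = 1,544 kWh in → × €0.0850 = €131.24; + 6 × €12.10 standing = €203.84
Difference = |€596.79 − €203.84| = €392.95

€392.95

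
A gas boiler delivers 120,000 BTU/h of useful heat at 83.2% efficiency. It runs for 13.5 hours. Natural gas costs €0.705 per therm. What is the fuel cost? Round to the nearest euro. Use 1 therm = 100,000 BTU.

€14

Heat delivered = 120,000 BTU/h × 13.5 h = 1,620,000 BTU
Gas input = 1,620,000 / 0.832 = 1,947,115 BTU
= 1,947,115 / 100,000 = 19.47 therm
Cost = 19.47 × €0.705/therm = €13.73 ≈ €14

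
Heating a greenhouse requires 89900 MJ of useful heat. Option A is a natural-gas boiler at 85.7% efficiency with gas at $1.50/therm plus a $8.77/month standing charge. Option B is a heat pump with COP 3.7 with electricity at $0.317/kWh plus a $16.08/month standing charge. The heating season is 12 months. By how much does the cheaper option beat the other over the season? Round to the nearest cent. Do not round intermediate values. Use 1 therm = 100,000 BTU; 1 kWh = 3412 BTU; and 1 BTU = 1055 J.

Heat load = 89900 MJ = 89,900,000,000 J / 1055 = 85,213,270 BTU
Gas: input = 85,213,270 / 0.857 = 99,432,054 BTU = 994.3 therm → 994.3 × $1.50 = $1,491.48; + 12 × $8.77 standing = $1,596.72
Heat pump: 85,213,270 BTU / 3412 = 24,970 kWh heat; / 3.7 = 6,750 kWh in → × $0.317 = $2,139.71; + 12 × $16.08 standing = $2,332.67
Difference = |$1,596.72 − $2,332.67| = $735.95

$735.95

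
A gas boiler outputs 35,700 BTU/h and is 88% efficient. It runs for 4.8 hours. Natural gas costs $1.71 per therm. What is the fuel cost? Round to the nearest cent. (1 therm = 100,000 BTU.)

Heat delivered = 35,700 BTU/h × 4.8 h = 171,360 BTU
Gas input = 171,360 / 0.88 = 194,727 BTU
= 194,727 / 100,000 = 1.947 therm
Cost = 1.947 × $1.71/therm = $3.33

$3.33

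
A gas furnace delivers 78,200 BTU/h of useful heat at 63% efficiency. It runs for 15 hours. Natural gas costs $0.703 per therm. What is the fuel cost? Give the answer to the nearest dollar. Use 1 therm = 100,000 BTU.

$13

Heat delivered = 78,200 BTU/h × 15 h = 1,173,000 BTU
Gas input = 1,173,000 / 0.630 = 1,861,905 BTU
= 1,861,905 / 100,000 = 18.62 therm
Cost = 18.62 × $0.703/therm = $13.09 ≈ $13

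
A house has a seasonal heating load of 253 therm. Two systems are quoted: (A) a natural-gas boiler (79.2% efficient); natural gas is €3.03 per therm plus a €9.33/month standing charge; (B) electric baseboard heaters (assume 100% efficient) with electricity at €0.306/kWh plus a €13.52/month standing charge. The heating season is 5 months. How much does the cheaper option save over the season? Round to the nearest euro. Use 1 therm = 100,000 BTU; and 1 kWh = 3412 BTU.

Heat load = 253 therm × 100,000 = 25,300,000 BTU
Gas: input = 25,300,000 / 0.792 = 31,944,444 BTU = 319.4 therm → 319.4 × €3.03 = €967.92; + 5 × €9.33 standing = €1,014.57
Electric: 25,300,000 BTU / 3412 = 7,415 kWh → × €0.306 = €2,268.99; + 5 × €13.52 standing = €2,336.59
Difference = |€1,014.57 − €2,336.59| = €1,322.03 ≈ €1322

€1322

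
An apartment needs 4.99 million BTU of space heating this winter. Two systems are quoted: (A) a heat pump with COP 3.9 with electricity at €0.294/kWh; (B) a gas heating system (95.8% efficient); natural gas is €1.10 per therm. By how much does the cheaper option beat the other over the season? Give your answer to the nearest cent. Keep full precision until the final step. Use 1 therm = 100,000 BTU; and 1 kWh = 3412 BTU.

€52.95

Heat load = 4.99 × 10⁶ BTU = 4,990,000 BTU
Gas: input = 4,990,000 / 0.958 = 5,208,768 BTU = 52.09 therm → 52.09 × €1.10 = €57.30
Heat pump: 4,990,000 BTU / 3412 = 1,462 kWh heat; / 3.9 = 375 kWh in → × €0.294 = €110.25
Difference = |€57.30 − €110.25| = €52.95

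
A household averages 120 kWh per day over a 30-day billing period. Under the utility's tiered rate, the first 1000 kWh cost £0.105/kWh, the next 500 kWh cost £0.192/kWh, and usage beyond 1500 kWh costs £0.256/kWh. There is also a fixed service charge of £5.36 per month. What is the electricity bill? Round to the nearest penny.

Usage = 120 kWh/day × 30 days = 3600 kWh
First 1000 kWh × £0.105 = £105.00
Next 500 kWh × £0.192 = £96.00
Remaining 2100 kWh × £0.256 = £537.60
Energy charge = £738.60; + service £5.36 = £743.96

£743.96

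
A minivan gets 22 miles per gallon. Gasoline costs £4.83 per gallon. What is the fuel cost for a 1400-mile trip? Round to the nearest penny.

Fuel = 1400 mi / 22 mpg = 63.64 gal
Cost = 63.64 gal × £4.83/gal = £307.36

£307.36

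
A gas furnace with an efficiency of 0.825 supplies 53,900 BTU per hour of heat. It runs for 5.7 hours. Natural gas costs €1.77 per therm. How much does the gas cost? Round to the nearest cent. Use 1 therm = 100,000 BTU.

Heat delivered = 53,900 BTU/h × 5.7 h = 307,230 BTU
Gas input = 307,230 / 0.825 = 372,400 BTU
= 372,400 / 100,000 = 3.724 therm
Cost = 3.724 × €1.77/therm = €6.59

€6.59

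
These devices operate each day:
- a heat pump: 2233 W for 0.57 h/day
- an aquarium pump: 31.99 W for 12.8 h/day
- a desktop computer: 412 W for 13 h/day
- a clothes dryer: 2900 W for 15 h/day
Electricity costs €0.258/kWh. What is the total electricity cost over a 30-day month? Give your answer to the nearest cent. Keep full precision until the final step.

€391.17

heat pump: 2233 W × 0.57 h × 30 d = 38,184 Wh = 38.18 kWh
aquarium pump: 31.99 W × 12.8 h × 30 d = 12,284 Wh = 12.28 kWh
desktop computer: 412 W × 13 h × 30 d = 160,680 Wh = 160.7 kWh
clothes dryer: 2900 W × 15 h × 30 d = 1,305,000 Wh = 1,305 kWh
Total energy = 38.18 + 12.28 + 160.7 + 1,305 = 1,516 kWh
Cost = 1,516 kWh × €0.258 = €391.17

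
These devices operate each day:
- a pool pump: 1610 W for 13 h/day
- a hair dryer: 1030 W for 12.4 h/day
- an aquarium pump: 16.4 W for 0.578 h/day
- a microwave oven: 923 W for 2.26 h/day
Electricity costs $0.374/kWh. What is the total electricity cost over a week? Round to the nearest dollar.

$94

pool pump: 1610 W × 13 h × 7 d = 146,510 Wh = 146.5 kWh
hair dryer: 1030 W × 12.4 h × 7 d = 89,404 Wh = 89.4 kWh
aquarium pump: 16.4 W × 0.578 h × 7 d = 66 Wh = 0.06635 kWh
microwave oven: 923 W × 2.26 h × 7 d = 14,602 Wh = 14.6 kWh
Total energy = 146.5 + 89.4 + 0.06635 + 14.6 = 250.6 kWh
Cost = 250.6 kWh × $0.374 = $93.72 ≈ $94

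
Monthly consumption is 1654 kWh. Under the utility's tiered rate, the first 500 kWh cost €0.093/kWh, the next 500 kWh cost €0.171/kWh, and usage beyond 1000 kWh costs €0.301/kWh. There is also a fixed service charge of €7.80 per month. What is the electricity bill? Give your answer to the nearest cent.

€336.65

First 500 kWh × €0.093 = €46.50
Next 500 kWh × €0.171 = €85.50
Remaining 654 kWh × €0.301 = €196.85
Energy charge = €328.85; + service €7.80 = €336.65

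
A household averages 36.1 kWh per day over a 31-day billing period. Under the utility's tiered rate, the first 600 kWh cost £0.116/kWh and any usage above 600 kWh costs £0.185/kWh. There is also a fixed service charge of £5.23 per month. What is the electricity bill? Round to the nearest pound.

£171

Usage = 36.1 kWh/day × 31 days = 1119.1 kWh
First 600 kWh × £0.116 = £69.60
Remaining 519.1 kWh × £0.185 = £96.03
Energy charge = £165.63; + service £5.23 = £170.86 ≈ £171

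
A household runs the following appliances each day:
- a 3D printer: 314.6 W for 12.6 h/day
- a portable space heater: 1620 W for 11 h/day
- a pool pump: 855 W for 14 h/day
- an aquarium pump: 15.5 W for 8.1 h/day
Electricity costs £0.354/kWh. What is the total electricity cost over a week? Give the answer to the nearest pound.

3D printer: 314.6 W × 12.6 h × 7 d = 27,748 Wh = 27.75 kWh
portable space heater: 1620 W × 11 h × 7 d = 124,740 Wh = 124.7 kWh
pool pump: 855 W × 14 h × 7 d = 83,790 Wh = 83.79 kWh
aquarium pump: 15.5 W × 8.1 h × 7 d = 879 Wh = 0.8789 kWh
Total energy = 27.75 + 124.7 + 83.79 + 0.8789 = 237.2 kWh
Cost = 237.2 kWh × £0.354 = £83.95 ≈ £84

£84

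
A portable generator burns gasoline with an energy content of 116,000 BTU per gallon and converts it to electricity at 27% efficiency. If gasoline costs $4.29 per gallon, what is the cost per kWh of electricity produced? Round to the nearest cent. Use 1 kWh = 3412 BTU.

Electrical output per gallon = 116,000 BTU × 0.27 / 3412 BTU/kWh = 9.179 kWh
Cost per kWh = $4.29 / 9.179 kWh = $0.467

$0.47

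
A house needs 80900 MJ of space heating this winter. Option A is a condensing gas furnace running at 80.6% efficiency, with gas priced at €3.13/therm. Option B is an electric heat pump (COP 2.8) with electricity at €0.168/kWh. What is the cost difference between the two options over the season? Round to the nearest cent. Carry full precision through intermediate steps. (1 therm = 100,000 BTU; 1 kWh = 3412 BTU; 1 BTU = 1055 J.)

Heat load = 80900 MJ = 80,900,000,000 J / 1055 = 76,682,464 BTU
Gas: input = 76,682,464 / 0.806 = 95,139,534 BTU = 951.4 therm → 951.4 × €3.13 = €2,977.87
Heat pump: 76,682,464 BTU / 3412 = 22,470 kWh heat; / 2.8 = 8,027 kWh in → × €0.168 = €1,348.46
Difference = |€2,977.87 − €1,348.46| = €1,629.41

€1629.41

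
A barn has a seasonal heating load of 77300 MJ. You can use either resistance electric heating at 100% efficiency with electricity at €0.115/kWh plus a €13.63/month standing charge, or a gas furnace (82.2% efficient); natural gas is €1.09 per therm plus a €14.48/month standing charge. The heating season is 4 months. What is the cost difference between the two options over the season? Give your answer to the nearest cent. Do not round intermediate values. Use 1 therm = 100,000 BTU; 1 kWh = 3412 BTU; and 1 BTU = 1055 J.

€1494.55

Heat load = 77300 MJ = 77,300,000,000 J / 1055 = 73,270,142 BTU
Gas: input = 73,270,142 / 0.822 = 89,136,426 BTU = 891.4 therm → 891.4 × €1.09 = €971.59; + 4 × €14.48 standing = €1,029.51
Electric: 73,270,142 BTU / 3412 = 21,470 kWh → × €0.115 = €2,469.54; + 4 × €13.63 standing = €2,524.06
Difference = |€1,029.51 − €2,524.06| = €1,494.55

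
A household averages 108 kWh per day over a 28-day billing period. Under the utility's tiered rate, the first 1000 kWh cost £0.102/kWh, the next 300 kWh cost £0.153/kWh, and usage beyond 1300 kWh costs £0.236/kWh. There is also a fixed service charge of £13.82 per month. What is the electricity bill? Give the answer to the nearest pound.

Usage = 108 kWh/day × 28 days = 3024 kWh
First 1000 kWh × £0.102 = £102.00
Next 300 kWh × £0.153 = £45.90
Remaining 1724 kWh × £0.236 = £406.86
Energy charge = £554.76; + service £13.82 = £568.58 ≈ £569

£569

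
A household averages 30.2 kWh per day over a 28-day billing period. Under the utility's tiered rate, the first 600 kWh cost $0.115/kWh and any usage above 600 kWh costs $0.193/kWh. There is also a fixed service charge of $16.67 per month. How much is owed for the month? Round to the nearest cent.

Usage = 30.2 kWh/day × 28 days = 845.6 kWh
First 600 kWh × $0.115 = $69.00
Remaining 245.6 kWh × $0.193 = $47.40
Energy charge = $116.40; + service $16.67 = $133.07

$133.07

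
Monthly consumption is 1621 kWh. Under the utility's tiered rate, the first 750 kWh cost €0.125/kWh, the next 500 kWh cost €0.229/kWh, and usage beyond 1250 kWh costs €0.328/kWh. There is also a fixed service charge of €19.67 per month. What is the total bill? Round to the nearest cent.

First 750 kWh × €0.125 = €93.75
Next 500 kWh × €0.229 = €114.50
Remaining 371 kWh × €0.328 = €121.69
Energy charge = €329.94; + service €19.67 = €349.61

€349.61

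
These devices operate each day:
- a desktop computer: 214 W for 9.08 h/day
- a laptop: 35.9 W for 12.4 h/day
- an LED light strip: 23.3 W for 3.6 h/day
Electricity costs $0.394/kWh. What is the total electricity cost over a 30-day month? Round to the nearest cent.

$29.22

desktop computer: 214 W × 9.08 h × 30 d = 58,294 Wh = 58.29 kWh
laptop: 35.9 W × 12.4 h × 30 d = 13,355 Wh = 13.35 kWh
LED light strip: 23.3 W × 3.6 h × 30 d = 2,516 Wh = 2.516 kWh
Total energy = 58.29 + 13.35 + 2.516 = 74.16 kWh
Cost = 74.16 kWh × $0.394 = $29.22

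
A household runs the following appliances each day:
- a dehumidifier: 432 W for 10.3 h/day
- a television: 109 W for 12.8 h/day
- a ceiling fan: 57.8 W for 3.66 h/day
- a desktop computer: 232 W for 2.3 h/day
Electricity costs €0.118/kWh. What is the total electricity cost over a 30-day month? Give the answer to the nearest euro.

€23

dehumidifier: 432 W × 10.3 h × 30 d = 133,488 Wh = 133.5 kWh
television: 109 W × 12.8 h × 30 d = 41,856 Wh = 41.86 kWh
ceiling fan: 57.8 W × 3.66 h × 30 d = 6,346 Wh = 6.346 kWh
desktop computer: 232 W × 2.3 h × 30 d = 16,008 Wh = 16.01 kWh
Total energy = 133.5 + 41.86 + 6.346 + 16.01 = 197.7 kWh
Cost = 197.7 kWh × €0.118 = €23.33 ≈ €23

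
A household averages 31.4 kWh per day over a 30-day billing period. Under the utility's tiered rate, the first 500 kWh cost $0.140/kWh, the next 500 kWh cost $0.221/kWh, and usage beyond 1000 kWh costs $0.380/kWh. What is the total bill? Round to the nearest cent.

Usage = 31.4 kWh/day × 30 days = 942 kWh
First 500 kWh × $0.140 = $70.00
Next 442 kWh × $0.221 = $97.68
Remaining tier: 0 kWh (not reached)
Total = $167.68

$167.68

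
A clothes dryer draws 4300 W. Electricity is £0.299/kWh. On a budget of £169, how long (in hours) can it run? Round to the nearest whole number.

Energy budget = £169 / £0.299 per kWh = 565.2 kWh = 565,217 Wh
Runtime = 565,217 Wh / 4300 W = 131.4 h

131 h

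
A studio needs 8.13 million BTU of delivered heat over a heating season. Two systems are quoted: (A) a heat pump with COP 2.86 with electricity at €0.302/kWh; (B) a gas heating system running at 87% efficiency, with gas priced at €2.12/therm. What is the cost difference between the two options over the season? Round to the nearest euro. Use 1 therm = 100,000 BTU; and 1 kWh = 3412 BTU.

Heat load = 8.13 × 10⁶ BTU = 8,130,000 BTU
Gas: input = 8,130,000 / 0.87 = 9,344,828 BTU = 93.45 therm → 93.45 × €2.12 = €198.11
Heat pump: 8,130,000 BTU / 3412 = 2,383 kWh heat; / 2.86 = 833.1 kWh in → × €0.302 = €251.61
Difference = |€198.11 − €251.61| = €53.50 ≈ €53

€53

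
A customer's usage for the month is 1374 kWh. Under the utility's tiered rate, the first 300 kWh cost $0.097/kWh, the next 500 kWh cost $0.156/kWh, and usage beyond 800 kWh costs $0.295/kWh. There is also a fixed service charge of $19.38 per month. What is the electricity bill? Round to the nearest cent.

First 300 kWh × $0.097 = $29.10
Next 500 kWh × $0.156 = $78.00
Remaining 574 kWh × $0.295 = $169.33
Energy charge = $276.43; + service $19.38 = $295.81

$295.81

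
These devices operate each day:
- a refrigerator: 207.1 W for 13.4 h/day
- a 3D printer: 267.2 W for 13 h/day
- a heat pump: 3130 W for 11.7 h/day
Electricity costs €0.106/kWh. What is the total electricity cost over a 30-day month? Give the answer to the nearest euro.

refrigerator: 207.1 W × 13.4 h × 30 d = 83,254 Wh = 83.25 kWh
3D printer: 267.2 W × 13 h × 30 d = 104,208 Wh = 104.2 kWh
heat pump: 3130 W × 11.7 h × 30 d = 1,098,630 Wh = 1,099 kWh
Total energy = 83.25 + 104.2 + 1,099 = 1,286 kWh
Cost = 1,286 kWh × €0.106 = €136.33 ≈ €136

€136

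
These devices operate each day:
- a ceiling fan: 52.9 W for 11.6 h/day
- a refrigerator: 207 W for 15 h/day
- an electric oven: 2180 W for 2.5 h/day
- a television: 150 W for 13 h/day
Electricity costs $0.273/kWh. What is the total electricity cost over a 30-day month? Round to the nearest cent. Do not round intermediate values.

ceiling fan: 52.9 W × 11.6 h × 30 d = 18,409 Wh = 18.41 kWh
refrigerator: 207 W × 15 h × 30 d = 93,150 Wh = 93.15 kWh
electric oven: 2180 W × 2.5 h × 30 d = 163,500 Wh = 163.5 kWh
television: 150 W × 13 h × 30 d = 58,500 Wh = 58.5 kWh
Total energy = 18.41 + 93.15 + 163.5 + 58.5 = 333.6 kWh
Cost = 333.6 kWh × $0.273 = $91.06

$91.06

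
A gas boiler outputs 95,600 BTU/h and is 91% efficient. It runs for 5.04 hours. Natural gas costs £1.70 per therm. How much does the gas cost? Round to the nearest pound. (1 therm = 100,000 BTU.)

£9

Heat delivered = 95,600 BTU/h × 5.04 h = 481,824 BTU
Gas input = 481,824 / 0.91 = 529,477 BTU
= 529,477 / 100,000 = 5.295 therm
Cost = 5.295 × £1.70/therm = £9.00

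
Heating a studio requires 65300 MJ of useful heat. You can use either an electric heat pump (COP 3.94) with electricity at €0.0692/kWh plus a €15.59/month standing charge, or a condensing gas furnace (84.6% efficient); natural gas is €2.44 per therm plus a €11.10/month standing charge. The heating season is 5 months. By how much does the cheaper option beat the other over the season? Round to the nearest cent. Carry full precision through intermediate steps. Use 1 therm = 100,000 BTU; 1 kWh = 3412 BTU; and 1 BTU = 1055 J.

€1444.11

Heat load = 65300 MJ = 65,300,000,000 J / 1055 = 61,895,735 BTU
Gas: input = 61,895,735 / 0.846 = 73,162,807 BTU = 731.6 therm → 731.6 × €2.44 = €1,785.17; + 5 × €11.10 standing = €1,840.67
Heat pump: 61,895,735 BTU / 3412 = 18,140 kWh heat; / 3.94 = 4,604 kWh in → × €0.0692 = €318.61; + 5 × €15.59 standing = €396.56
Difference = |€1,840.67 − €396.56| = €1,444.11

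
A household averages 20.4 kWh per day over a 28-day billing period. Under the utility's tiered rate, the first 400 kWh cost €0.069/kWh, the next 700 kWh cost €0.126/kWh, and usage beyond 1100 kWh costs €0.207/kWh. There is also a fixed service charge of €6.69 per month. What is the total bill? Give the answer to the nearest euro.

Usage = 20.4 kWh/day × 28 days = 571.2 kWh
First 400 kWh × €0.069 = €27.60
Next 171.2 kWh × €0.126 = €21.57
Remaining tier: 0 kWh (not reached)
Energy charge = €49.17; + service €6.69 = €55.86 ≈ €56

€56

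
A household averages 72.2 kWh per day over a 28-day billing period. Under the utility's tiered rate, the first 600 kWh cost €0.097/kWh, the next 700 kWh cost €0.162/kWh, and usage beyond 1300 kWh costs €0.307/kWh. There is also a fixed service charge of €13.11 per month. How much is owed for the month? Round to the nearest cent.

Usage = 72.2 kWh/day × 28 days = 2021.6 kWh
First 600 kWh × €0.097 = €58.20
Next 700 kWh × €0.162 = €113.40
Remaining 721.6 kWh × €0.307 = €221.53
Energy charge = €393.13; + service €13.11 = €406.24

€406.24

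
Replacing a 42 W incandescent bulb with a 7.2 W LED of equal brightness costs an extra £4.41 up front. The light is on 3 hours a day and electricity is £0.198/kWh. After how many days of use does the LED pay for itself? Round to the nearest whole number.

213 days

Power saved = 42 − 7.2 = 34.8 W
Daily energy saved = 34.8 W × 3 h = 104.4 Wh = 0.1044 kWh
Daily savings = 0.1044 × £0.198 = £0.0207
Payback = £4.41 / £0.0207 per day = 213.3 days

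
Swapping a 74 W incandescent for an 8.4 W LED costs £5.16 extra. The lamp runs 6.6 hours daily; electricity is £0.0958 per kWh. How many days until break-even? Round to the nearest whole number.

Power saved = 74 − 8.4 = 65.6 W
Daily energy saved = 65.6 W × 6.6 h = 433 Wh = 0.43296 kWh
Daily savings = 0.43296 × £0.0958 = £0.0415
Payback = £5.16 / £0.0415 per day = 124.4 days

124 days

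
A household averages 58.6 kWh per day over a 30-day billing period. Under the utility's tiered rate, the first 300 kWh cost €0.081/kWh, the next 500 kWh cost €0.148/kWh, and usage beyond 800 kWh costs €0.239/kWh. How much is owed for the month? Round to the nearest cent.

Usage = 58.6 kWh/day × 30 days = 1758 kWh
First 300 kWh × €0.081 = €24.30
Next 500 kWh × €0.148 = €74.00
Remaining 958 kWh × €0.239 = €228.96
Total = €327.26

€327.26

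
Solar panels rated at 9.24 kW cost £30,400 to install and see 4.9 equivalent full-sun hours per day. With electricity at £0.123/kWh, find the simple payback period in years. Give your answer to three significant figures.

Daily generation = 9.24 kW × 4.9 h = 45.28 kWh
Annual generation = 45.28 × 365 = 16526 kWh
Annual savings = 16526 × £0.123 = £2,032.67
Payback = £30,400 / £2,032.67 = 15 years

15 years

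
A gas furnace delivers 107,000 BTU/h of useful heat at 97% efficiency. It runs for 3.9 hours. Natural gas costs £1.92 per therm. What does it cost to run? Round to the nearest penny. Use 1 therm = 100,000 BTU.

Heat delivered = 107,000 BTU/h × 3.9 h = 417,300 BTU
Gas input = 417,300 / 0.97 = 430,206 BTU
= 430,206 / 100,000 = 4.302 therm
Cost = 4.302 × £1.92/therm = £8.26

£8.26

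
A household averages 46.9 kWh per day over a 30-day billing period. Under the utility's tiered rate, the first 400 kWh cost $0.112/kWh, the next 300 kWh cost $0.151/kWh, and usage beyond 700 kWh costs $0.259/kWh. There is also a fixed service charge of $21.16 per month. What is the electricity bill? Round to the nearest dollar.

$294

Usage = 46.9 kWh/day × 30 days = 1407 kWh
First 400 kWh × $0.112 = $44.80
Next 300 kWh × $0.151 = $45.30
Remaining 707 kWh × $0.259 = $183.11
Energy charge = $273.21; + service $21.16 = $294.37 ≈ $294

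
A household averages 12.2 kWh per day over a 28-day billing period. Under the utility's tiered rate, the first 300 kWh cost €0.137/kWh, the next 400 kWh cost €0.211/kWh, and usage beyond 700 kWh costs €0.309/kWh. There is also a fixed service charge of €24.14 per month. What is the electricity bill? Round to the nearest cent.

Usage = 12.2 kWh/day × 28 days = 341.6 kWh
First 300 kWh × €0.137 = €41.10
Next 41.6 kWh × €0.211 = €8.78
Remaining tier: 0 kWh (not reached)
Energy charge = €49.88; + service €24.14 = €74.02

€74.02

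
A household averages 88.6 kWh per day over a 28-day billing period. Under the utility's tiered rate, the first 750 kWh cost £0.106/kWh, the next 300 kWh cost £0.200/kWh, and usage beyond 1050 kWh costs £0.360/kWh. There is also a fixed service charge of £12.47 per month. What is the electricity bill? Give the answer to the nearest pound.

£667

Usage = 88.6 kWh/day × 28 days = 2480.8 kWh
First 750 kWh × £0.106 = £79.50
Next 300 kWh × £0.200 = £60.00
Remaining 1430.8 kWh × £0.360 = £515.09
Energy charge = £654.59; + service £12.47 = £667.06 ≈ £667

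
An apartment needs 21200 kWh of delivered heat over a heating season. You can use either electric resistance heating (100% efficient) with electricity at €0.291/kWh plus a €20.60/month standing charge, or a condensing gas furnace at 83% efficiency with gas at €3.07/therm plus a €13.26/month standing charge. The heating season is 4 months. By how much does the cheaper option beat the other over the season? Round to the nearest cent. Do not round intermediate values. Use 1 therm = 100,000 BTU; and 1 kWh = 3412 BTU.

Heat load = 21200 kWh × 3412 = 72,334,400 BTU
Gas: input = 72,334,400 / 0.83 = 87,149,880 BTU = 871.5 therm → 871.5 × €3.07 = €2,675.50; + 4 × €13.26 standing = €2,728.54
Electric: 72,334,400 BTU / 3412 = 21,200 kWh → × €0.291 = €6,169.20; + 4 × €20.60 standing = €6,251.60
Difference = |€2,728.54 − €6,251.60| = €3,523.06

€3523.06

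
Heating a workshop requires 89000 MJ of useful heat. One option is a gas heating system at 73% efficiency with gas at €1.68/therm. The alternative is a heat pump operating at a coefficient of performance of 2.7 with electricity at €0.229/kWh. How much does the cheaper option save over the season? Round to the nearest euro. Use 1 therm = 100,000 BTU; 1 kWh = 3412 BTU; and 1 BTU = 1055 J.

Heat load = 89000 MJ = 89,000,000,000 J / 1055 = 84,360,190 BTU
Gas: input = 84,360,190 / 0.73 = 115,561,904 BTU = 1,156 therm → 1,156 × €1.68 = €1,941.44
Heat pump: 84,360,190 BTU / 3412 = 24,720 kWh heat; / 2.7 = 9,157 kWh in → × €0.229 = €2,097.01
Difference = |€1,941.44 − €2,097.01| = €155.57 ≈ €156

€156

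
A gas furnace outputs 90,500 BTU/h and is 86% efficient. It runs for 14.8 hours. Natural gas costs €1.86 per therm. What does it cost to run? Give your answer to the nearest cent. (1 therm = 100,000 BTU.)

€28.97

Heat delivered = 90,500 BTU/h × 14.8 h = 1,339,400 BTU
Gas input = 1,339,400 / 0.86 = 1,557,442 BTU
= 1,557,442 / 100,000 = 15.57 therm
Cost = 15.57 × €1.86/therm = €28.97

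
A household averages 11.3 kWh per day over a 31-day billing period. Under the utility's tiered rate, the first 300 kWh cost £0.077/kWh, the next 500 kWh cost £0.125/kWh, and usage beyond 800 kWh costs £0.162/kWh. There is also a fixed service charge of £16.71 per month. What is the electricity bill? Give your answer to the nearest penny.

£46.10

Usage = 11.3 kWh/day × 31 days = 350.3 kWh
First 300 kWh × £0.077 = £23.10
Next 50.3 kWh × £0.125 = £6.29
Remaining tier: 0 kWh (not reached)
Energy charge = £29.39; + service £16.71 = £46.10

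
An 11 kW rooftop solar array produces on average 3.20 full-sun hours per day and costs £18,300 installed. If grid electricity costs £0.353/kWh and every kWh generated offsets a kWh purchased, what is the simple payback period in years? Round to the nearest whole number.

Daily generation = 11 kW × 3.20 h = 35.2 kWh
Annual generation = 35.2 × 365 = 12848 kWh
Annual savings = 12848 × £0.353 = £4,535.34
Payback = £18,300 / £4,535.34 = 4.03 years

4 years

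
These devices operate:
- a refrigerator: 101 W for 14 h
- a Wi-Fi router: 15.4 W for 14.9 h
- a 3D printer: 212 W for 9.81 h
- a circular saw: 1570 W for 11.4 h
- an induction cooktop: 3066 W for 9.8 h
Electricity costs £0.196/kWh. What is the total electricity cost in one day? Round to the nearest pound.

£10

refrigerator: 101 W × 14 h = 1,414 Wh = 1.414 kWh
Wi-Fi router: 15.4 W × 14.9 h = 229 Wh = 0.2295 kWh
3D printer: 212 W × 9.81 h = 2,080 Wh = 2.08 kWh
circular saw: 1570 W × 11.4 h = 17,898 Wh = 17.9 kWh
induction cooktop: 3066 W × 9.8 h = 30,047 Wh = 30.05 kWh
Total energy = 1.414 + 0.2295 + 2.08 + 17.9 + 30.05 = 51.67 kWh
Cost = 51.67 kWh × £0.196 = £10.13 ≈ £10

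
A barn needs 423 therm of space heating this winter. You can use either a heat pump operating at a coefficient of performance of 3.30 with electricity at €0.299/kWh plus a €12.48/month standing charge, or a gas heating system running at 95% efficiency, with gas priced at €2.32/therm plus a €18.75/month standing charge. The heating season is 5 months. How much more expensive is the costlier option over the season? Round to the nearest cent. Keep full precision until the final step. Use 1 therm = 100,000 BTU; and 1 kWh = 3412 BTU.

Heat load = 423 therm × 100,000 = 42,300,000 BTU
Gas: input = 42,300,000 / 0.95 = 44,526,316 BTU = 445.3 therm → 445.3 × €2.32 = €1,033.01; + 5 × €18.75 standing = €1,126.76
Heat pump: 42,300,000 BTU / 3412 = 12,400 kWh heat; / 3.30 = 3,757 kWh in → × €0.299 = €1,123.28; + 5 × €12.48 standing = €1,185.68
Difference = |€1,126.76 − €1,185.68| = €58.92

€58.92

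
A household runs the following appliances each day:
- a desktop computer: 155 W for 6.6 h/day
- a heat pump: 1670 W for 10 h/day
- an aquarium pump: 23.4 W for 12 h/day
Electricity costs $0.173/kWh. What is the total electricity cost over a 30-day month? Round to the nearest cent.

desktop computer: 155 W × 6.6 h × 30 d = 30,690 Wh = 30.69 kWh
heat pump: 1670 W × 10 h × 30 d = 501,000 Wh = 501 kWh
aquarium pump: 23.4 W × 12 h × 30 d = 8,424 Wh = 8.424 kWh
Total energy = 30.69 + 501 + 8.424 = 540.1 kWh
Cost = 540.1 kWh × $0.173 = $93.44

$93.44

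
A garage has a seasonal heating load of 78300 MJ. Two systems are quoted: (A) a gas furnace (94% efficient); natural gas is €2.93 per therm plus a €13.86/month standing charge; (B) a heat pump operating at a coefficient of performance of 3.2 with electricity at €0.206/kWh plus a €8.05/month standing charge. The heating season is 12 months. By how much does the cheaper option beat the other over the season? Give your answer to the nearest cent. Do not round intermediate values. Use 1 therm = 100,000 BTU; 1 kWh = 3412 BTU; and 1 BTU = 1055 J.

Heat load = 78300 MJ = 78,300,000,000 J / 1055 = 74,218,009 BTU
Gas: input = 74,218,009 / 0.940 = 78,955,329 BTU = 789.6 therm → 789.6 × €2.93 = €2,313.39; + 12 × €13.86 standing = €2,479.71
Heat pump: 74,218,009 BTU / 3412 = 21,750 kWh heat; / 3.2 = 6,798 kWh in → × €0.206 = €1,400.29; + 12 × €8.05 standing = €1,496.89
Difference = |€2,479.71 − €1,496.89| = €982.82

€982.82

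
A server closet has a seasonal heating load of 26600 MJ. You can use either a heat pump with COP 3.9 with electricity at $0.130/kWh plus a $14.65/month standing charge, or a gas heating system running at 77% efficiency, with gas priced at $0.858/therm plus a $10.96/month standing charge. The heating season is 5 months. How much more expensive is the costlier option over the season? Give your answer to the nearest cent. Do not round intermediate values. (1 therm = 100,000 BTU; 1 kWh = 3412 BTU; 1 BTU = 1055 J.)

$16.18

Heat load = 26600 MJ = 26,600,000,000 J / 1055 = 25,213,270 BTU
Gas: input = 25,213,270 / 0.77 = 32,744,507 BTU = 327.4 therm → 327.4 × $0.858 = $280.95; + 5 × $10.96 standing = $335.75
Heat pump: 25,213,270 BTU / 3412 = 7,390 kWh heat; / 3.9 = 1,895 kWh in → × $0.130 = $246.32; + 5 × $14.65 standing = $319.57
Difference = |$335.75 − $319.57| = $16.18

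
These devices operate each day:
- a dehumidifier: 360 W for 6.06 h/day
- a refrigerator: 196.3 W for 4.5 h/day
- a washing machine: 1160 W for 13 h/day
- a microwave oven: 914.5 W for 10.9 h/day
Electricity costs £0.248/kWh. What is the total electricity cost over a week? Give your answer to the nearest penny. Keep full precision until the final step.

dehumidifier: 360 W × 6.06 h × 7 d = 15,271 Wh = 15.27 kWh
refrigerator: 196.3 W × 4.5 h × 7 d = 6,183 Wh = 6.183 kWh
washing machine: 1160 W × 13 h × 7 d = 105,560 Wh = 105.6 kWh
microwave oven: 914.5 W × 10.9 h × 7 d = 69,776 Wh = 69.78 kWh
Total energy = 15.27 + 6.183 + 105.6 + 69.78 = 196.8 kWh
Cost = 196.8 kWh × £0.248 = £48.80

£48.80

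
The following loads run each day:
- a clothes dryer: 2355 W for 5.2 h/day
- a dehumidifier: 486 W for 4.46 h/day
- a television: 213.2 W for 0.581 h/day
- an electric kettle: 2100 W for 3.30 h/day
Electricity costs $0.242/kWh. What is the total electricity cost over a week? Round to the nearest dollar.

clothes dryer: 2355 W × 5.2 h × 7 d = 85,722 Wh = 85.72 kWh
dehumidifier: 486 W × 4.46 h × 7 d = 15,173 Wh = 15.17 kWh
television: 213.2 W × 0.581 h × 7 d = 867 Wh = 0.8671 kWh
electric kettle: 2100 W × 3.30 h × 7 d = 48,510 Wh = 48.51 kWh
Total energy = 85.72 + 15.17 + 0.8671 + 48.51 = 150.3 kWh
Cost = 150.3 kWh × $0.242 = $36.37 ≈ $36

$36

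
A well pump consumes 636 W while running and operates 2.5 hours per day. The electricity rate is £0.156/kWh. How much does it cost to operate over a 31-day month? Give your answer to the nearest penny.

Energy = 636 W × 2.5 h/day × 31 days = 49,290 Wh = 49.29 kWh
Cost = 49.29 kWh × £0.156/kWh = £7.69

£7.69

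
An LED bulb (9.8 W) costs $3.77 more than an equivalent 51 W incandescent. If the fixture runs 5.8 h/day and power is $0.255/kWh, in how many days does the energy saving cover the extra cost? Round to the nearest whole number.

62 days

Power saved = 51 − 9.8 = 41.2 W
Daily energy saved = 41.2 W × 5.8 h = 239 Wh = 0.23896 kWh
Daily savings = 0.23896 × $0.255 = $0.0609
Payback = $3.77 / $0.0609 per day = 61.87 days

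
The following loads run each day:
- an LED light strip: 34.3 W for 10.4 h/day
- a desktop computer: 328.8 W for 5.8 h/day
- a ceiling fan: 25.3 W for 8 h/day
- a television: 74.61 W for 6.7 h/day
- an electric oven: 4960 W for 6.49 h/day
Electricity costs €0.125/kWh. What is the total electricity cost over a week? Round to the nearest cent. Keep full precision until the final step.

LED light strip: 34.3 W × 10.4 h × 7 d = 2,497 Wh = 2.497 kWh
desktop computer: 328.8 W × 5.8 h × 7 d = 13,349 Wh = 13.35 kWh
ceiling fan: 25.3 W × 8 h × 7 d = 1,417 Wh = 1.417 kWh
television: 74.61 W × 6.7 h × 7 d = 3,499 Wh = 3.499 kWh
electric oven: 4960 W × 6.49 h × 7 d = 225,333 Wh = 225.3 kWh
Total energy = 2.497 + 13.35 + 1.417 + 3.499 + 225.3 = 246.1 kWh
Cost = 246.1 kWh × €0.125 = €30.76

€30.76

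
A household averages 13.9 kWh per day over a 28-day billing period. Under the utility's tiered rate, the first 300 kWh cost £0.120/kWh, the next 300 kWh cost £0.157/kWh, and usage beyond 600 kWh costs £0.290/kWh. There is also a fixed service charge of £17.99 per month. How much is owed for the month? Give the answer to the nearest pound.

Usage = 13.9 kWh/day × 28 days = 389.2 kWh
First 300 kWh × £0.120 = £36.00
Next 89.2 kWh × £0.157 = £14.00
Remaining tier: 0 kWh (not reached)
Energy charge = £50.00; + service £17.99 = £67.99 ≈ £68

£68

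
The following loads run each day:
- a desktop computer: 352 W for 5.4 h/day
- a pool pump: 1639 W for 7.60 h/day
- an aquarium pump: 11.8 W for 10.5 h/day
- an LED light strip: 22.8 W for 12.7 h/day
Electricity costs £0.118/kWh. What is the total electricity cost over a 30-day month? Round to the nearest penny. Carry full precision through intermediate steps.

£52.29

desktop computer: 352 W × 5.4 h × 30 d = 57,024 Wh = 57.02 kWh
pool pump: 1639 W × 7.60 h × 30 d = 373,692 Wh = 373.7 kWh
aquarium pump: 11.8 W × 10.5 h × 30 d = 3,717 Wh = 3.717 kWh
LED light strip: 22.8 W × 12.7 h × 30 d = 8,687 Wh = 8.687 kWh
Total energy = 57.02 + 373.7 + 3.717 + 8.687 = 443.1 kWh
Cost = 443.1 kWh × £0.118 = £52.29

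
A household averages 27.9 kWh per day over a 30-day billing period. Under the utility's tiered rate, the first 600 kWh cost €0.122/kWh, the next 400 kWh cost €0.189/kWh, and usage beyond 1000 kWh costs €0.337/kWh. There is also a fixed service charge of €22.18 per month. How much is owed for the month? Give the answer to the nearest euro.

Usage = 27.9 kWh/day × 30 days = 837 kWh
First 600 kWh × €0.122 = €73.20
Next 237 kWh × €0.189 = €44.79
Remaining tier: 0 kWh (not reached)
Energy charge = €117.99; + service €22.18 = €140.17 ≈ €140

€140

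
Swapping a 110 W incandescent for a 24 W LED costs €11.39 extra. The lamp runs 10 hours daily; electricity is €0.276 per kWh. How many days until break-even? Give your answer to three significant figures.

48 days

Power saved = 110 − 24 = 86 W
Daily energy saved = 86 W × 10 h = 860 Wh = 0.86 kWh
Daily savings = 0.86 × €0.276 = €0.2374
Payback = €11.39 / €0.2374 per day = 47.99 days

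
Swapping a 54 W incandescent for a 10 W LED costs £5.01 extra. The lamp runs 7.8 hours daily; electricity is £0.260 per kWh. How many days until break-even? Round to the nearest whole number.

56 days

Power saved = 54 − 10 = 44 W
Daily energy saved = 44 W × 7.8 h = 343.2 Wh = 0.3432 kWh
Daily savings = 0.3432 × £0.260 = £0.0892
Payback = £5.01 / £0.0892 per day = 56.15 days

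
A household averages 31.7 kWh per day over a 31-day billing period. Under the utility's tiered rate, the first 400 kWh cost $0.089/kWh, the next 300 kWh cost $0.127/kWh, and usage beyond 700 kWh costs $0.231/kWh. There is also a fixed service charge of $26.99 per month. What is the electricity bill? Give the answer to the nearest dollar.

$166

Usage = 31.7 kWh/day × 31 days = 982.7 kWh
First 400 kWh × $0.089 = $35.60
Next 300 kWh × $0.127 = $38.10
Remaining 282.7 kWh × $0.231 = $65.30
Energy charge = $139.00; + service $26.99 = $165.99 ≈ $166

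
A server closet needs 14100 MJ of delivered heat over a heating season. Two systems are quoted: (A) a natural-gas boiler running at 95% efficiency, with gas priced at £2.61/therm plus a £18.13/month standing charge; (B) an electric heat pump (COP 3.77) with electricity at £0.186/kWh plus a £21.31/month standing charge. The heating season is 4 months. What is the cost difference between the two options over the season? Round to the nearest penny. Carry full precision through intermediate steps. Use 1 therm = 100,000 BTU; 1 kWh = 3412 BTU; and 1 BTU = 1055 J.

Heat load = 14100 MJ = 14,100,000,000 J / 1055 = 13,364,929 BTU
Gas: input = 13,364,929 / 0.95 = 14,068,346 BTU = 140.7 therm → 140.7 × £2.61 = £367.18; + 4 × £18.13 standing = £439.70
Heat pump: 13,364,929 BTU / 3412 = 3,917 kWh heat; / 3.77 = 1,039 kWh in → × £0.186 = £193.25; + 4 × £21.31 standing = £278.49
Difference = |£439.70 − £278.49| = £161.21

£161.21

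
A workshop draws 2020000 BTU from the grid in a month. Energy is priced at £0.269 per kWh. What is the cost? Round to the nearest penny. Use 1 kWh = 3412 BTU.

2020000 BTU × (0.00029308 kWh/BTU) = 592 kWh
Cost = 592 kWh × £0.269/kWh = £159.26

£159.26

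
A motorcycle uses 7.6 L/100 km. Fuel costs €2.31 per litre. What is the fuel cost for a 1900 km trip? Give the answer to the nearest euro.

€334

Fuel = 7.6 L/100 km × 1900 km / 100 = 144.4 L
Cost = 144.4 L × €2.31/L = €333.56 ≈ €334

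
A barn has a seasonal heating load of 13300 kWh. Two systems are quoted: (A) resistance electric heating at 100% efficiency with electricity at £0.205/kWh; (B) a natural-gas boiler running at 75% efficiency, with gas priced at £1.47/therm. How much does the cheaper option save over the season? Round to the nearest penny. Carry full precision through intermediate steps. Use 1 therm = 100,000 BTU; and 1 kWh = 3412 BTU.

Heat load = 13300 kWh × 3412 = 45,379,600 BTU
Gas: input = 45,379,600 / 0.75 = 60,506,133 BTU = 605.1 therm → 605.1 × £1.47 = £889.44
Electric: 45,379,600 BTU / 3412 = 13,300 kWh → × £0.205 = £2,726.50
Difference = |£889.44 − £2,726.50| = £1,837.06

£1837.06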